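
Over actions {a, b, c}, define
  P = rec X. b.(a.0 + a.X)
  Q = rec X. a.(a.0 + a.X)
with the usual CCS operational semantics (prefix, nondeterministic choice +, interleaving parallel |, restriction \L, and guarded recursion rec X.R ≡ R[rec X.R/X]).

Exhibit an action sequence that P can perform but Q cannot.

b

LTS(P): 3 reachable states
  p0 = rec X. b.(a.0 + a.X) ⊢ --b--▸ p1
  p1 = a.0 + a.(rec X. b.(a.0 + a.X)) ⊢ --a--▸ p0, --a--▸ p2
  p2 = 0 ⊢ stopped
LTS(Q): 3 reachable states
  q0 = rec X. a.(a.0 + a.X) ⊢ --a--▸ q1
  q1 = a.0 + a.(rec X. a.(a.0 + a.X)) ⊢ --a--▸ q0, --a--▸ q2
  q2 = 0 ⊢ stopped
Executing b from P (initial set {p0}):
  after b @ step 1: {p1}
  P completes σ.
Executing b from Q (initial set {q0}):
  after b @ step 1: ∅ (Q stuck)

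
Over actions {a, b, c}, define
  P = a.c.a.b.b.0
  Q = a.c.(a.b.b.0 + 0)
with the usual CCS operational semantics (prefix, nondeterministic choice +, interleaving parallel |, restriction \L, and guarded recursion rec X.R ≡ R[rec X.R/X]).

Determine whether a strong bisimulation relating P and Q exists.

P's transition system — 6 states:
  p0 = a.c.a.b.b.0 → —a→ p1
  p1 = c.a.b.b.0 → —c→ p2
  p2 = a.b.b.0 → —a→ p3
  p3 = b.b.0 → —b→ p4
  p4 = b.0 → —b→ p5
  p5 = 0 → ·
Q's transition system — 6 states:
  q0 = a.c.(a.b.b.0 + 0) → —a→ q1
  q1 = c.(a.b.b.0 + 0) → —c→ q2
  q2 = a.b.b.0 + 0 → —a→ q3
  q3 = b.b.0 → —b→ q4
  q4 = b.0 → —b→ q5
  q5 = 0 → ·
Bisimilarity quotient blocks:
  B0 = {p0, q0}
  B1 = {p1, q1}
  B2 = {p2, q2}
  B3 = {p3, q3}
  B4 = {p4, q4}
  B5 = {p5, q5}
p0 ∈ B0, q0 ∈ B0 → same block

P ~ Q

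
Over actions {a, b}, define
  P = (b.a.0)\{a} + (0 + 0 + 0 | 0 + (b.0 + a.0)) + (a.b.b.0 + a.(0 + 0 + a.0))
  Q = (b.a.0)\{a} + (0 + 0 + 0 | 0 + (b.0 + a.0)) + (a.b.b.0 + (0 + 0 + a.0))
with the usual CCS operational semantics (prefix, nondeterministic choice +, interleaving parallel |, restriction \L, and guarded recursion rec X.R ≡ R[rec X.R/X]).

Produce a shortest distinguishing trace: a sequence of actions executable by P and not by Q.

aa

Reachable graph of P (6 states):
  s0 = (b.a.0)\{a} + (0 + 0 + 0 | 0 + (b.0 + a.0)) + (a.b.b.0 + a.(0 + 0 + a.0)) ⊢ —a→ s1, —a→ s2, —a→ s3, —b→ s1, —b→ s4
  s1 = 0 ⊢ ∅
  s2 = 0 + 0 + a.0 ⊢ —a→ s1
  s3 = b.b.0 ⊢ —b→ s5
  s4 = (a.0)\{a} ⊢ ∅
  s5 = b.0 ⊢ —b→ s1
Reachable graph of Q (5 states):
  t0 = (b.a.0)\{a} + (0 + 0 + 0 | 0 + (b.0 + a.0)) + (a.b.b.0 + (0 + 0 + a.0)) ⊢ —a→ t1, —a→ t2, —b→ t1, —b→ t3
  t1 = 0 ⊢ ∅
  t2 = b.b.0 ⊢ —b→ t4
  t3 = (a.0)\{a} ⊢ ∅
  t4 = b.0 ⊢ —b→ t1
Run σ = ⟨aa⟩ on P: start {s0}
  step 1 (a): {s1, s2, s3}
  step 2 (a): {s1}
  P completes σ.
Run σ = ⟨aa⟩ on Q: start {t0}
  step 1 (a): {t1, t2}
  step 2 (a): ∅ (Q stuck)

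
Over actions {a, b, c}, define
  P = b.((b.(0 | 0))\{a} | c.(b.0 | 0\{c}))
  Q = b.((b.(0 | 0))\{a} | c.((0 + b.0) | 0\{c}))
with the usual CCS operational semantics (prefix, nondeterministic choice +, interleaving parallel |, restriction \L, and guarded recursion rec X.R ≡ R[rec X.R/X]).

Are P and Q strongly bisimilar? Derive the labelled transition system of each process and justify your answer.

P ~ Q

Reachable graph of P (7 states):
  m0 = b.((b.(0 | 0))\{a} | c.(b.0 | 0\{c})) :: ··b··> m1
  m1 = (b.(0 | 0))\{a} | c.(b.0 | 0\{c}) :: ··b··> m2, ··c··> m3
  m2 = (0 | 0)\{a} | c.(b.0 | 0\{c}) :: ··c··> m4
  m3 = (b.(0 | 0))\{a} | (b.0 | 0\{c}) :: ··b··> m4, ··b··> m5
  m4 = (0 | 0)\{a} | (b.0 | 0\{c}) :: ··b··> m6
  m5 = (b.(0 | 0))\{a} | (0 | 0\{c}) :: ··b··> m6
  m6 = (0 | 0)\{a} | (0 | 0\{c}) :: ∅
Reachable graph of Q (7 states):
  n0 = b.((b.(0 | 0))\{a} | c.((0 + b.0) | 0\{c})) :: ··b··> n1
  n1 = (b.(0 | 0))\{a} | c.((0 + b.0) | 0\{c}) :: ··b··> n2, ··c··> n3
  n2 = (0 | 0)\{a} | c.((0 + b.0) | 0\{c}) :: ··c··> n4
  n3 = (b.(0 | 0))\{a} | ((0 + b.0) | 0\{c}) :: ··b··> n4, ··b··> n5
  n4 = (0 | 0)\{a} | ((0 + b.0) | 0\{c}) :: ··b··> n6
  n5 = (b.(0 | 0))\{a} | (0 | 0\{c}) :: ··b··> n6
  n6 = (0 | 0)\{a} | (0 | 0\{c}) :: ∅
Bisimilarity quotient blocks:
  B0 = {m0, n0}
  B1 = {m1, n1}
  B2 = {m2, n2}
  B3 = {m4, m5, n4, n5}
  B4 = {m6, n6}
  B5 = {m3, n3}
m0 ∈ B0, n0 ∈ B0 → same block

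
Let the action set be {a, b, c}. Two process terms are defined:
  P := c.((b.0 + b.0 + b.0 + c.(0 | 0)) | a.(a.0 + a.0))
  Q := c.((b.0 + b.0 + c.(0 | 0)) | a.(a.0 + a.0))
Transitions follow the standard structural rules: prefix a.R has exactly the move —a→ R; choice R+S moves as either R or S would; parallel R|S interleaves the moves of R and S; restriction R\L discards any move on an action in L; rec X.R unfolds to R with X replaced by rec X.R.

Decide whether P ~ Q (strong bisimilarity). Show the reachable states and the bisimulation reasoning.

bisimilar

P's transition system — 10 states:
  u0 = c.((b.0 + b.0 + b.0 + c.(0 | 0)) | a.(a.0 + a.0)) ⊢ --c--▸ u1
  u1 = (b.0 + b.0 + b.0 + c.(0 | 0)) | a.(a.0 + a.0) ⊢ --a--▸ u2, --b--▸ u3, --c--▸ u4
  u2 = (b.0 + b.0 + b.0 + c.(0 | 0)) | (a.0 + a.0) ⊢ --a--▸ u5, --b--▸ u6, --c--▸ u7
  u3 = 0 | a.(a.0 + a.0) ⊢ --a--▸ u6
  u4 = 0 | 0 | a.(a.0 + a.0) ⊢ --a--▸ u7
  u5 = (b.0 + b.0 + b.0 + c.(0 | 0)) | 0 ⊢ --b--▸ u8, --c--▸ u9
  u6 = 0 | (a.0 + a.0) ⊢ --a--▸ u8
  u7 = 0 | 0 | (a.0 + a.0) ⊢ --a--▸ u9
  u8 = 0 | 0 ⊢ (no moves)
  u9 = 0 | 0 | 0 ⊢ (no moves)
Q's transition system — 10 states:
  v0 = c.((b.0 + b.0 + c.(0 | 0)) | a.(a.0 + a.0)) ⊢ --c--▸ v1
  v1 = (b.0 + b.0 + c.(0 | 0)) | a.(a.0 + a.0) ⊢ --a--▸ v2, --b--▸ v3, --c--▸ v4
  v2 = (b.0 + b.0 + c.(0 | 0)) | (a.0 + a.0) ⊢ --a--▸ v5, --b--▸ v6, --c--▸ v7
  v3 = 0 | a.(a.0 + a.0) ⊢ --a--▸ v6
  v4 = 0 | 0 | a.(a.0 + a.0) ⊢ --a--▸ v7
  v5 = (b.0 + b.0 + c.(0 | 0)) | 0 ⊢ --b--▸ v8, --c--▸ v9
  v6 = 0 | (a.0 + a.0) ⊢ --a--▸ v8
  v7 = 0 | 0 | (a.0 + a.0) ⊢ --a--▸ v9
  v8 = 0 | 0 ⊢ (no moves)
  v9 = 0 | 0 | 0 ⊢ (no moves)
Bisimilarity quotient blocks:
  B0 = {u0, v0}
  B1 = {u1, v1}
  B2 = {u3, u4, v3, v4}
  B3 = {u6, u7, v6, v7}
  B4 = {u8, u9, v8, v9}
  B5 = {u2, v2}
  B6 = {u5, v5}
u0 ∈ B0, v0 ∈ B0 → same block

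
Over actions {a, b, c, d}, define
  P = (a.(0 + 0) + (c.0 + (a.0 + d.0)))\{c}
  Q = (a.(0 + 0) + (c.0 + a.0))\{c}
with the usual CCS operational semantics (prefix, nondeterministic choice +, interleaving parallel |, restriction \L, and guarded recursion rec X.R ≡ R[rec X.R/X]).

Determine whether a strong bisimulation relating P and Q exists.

P ≁ Q

P's transition system — 3 states:
  m0 = (a.(0 + 0) + (c.0 + (a.0 + d.0)))\{c} | -a-> m1, -a-> m2, -d-> m2
  m1 = (0 + 0)\{c} | deadlocked
  m2 = 0\{c} | deadlocked
Q's transition system — 3 states:
  n0 = (a.(0 + 0) + (c.0 + a.0))\{c} | -a-> n1, -a-> n2
  n1 = (0 + 0)\{c} | deadlocked
  n2 = 0\{c} | deadlocked
Partition-refinement fixed point:
  B0 = {m0}
  B1 = {m1, m2, n1, n2}
  B2 = {n0}
m0 ∈ B0, n0 ∈ B2 → different blocks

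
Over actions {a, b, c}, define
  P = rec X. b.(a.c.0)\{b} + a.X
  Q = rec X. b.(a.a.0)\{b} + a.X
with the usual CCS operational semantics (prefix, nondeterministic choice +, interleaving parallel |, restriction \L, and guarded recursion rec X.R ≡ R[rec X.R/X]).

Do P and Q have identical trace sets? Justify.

Reachable graph of P (4 states):
  u0 = rec X. b.(a.c.0)\{b} + a.X :: --a--▸ u0, --b--▸ u1
  u1 = (a.c.0)\{b} :: --a--▸ u2
  u2 = (c.0)\{b} :: --c--▸ u3
  u3 = 0\{b} :: (no moves)
Reachable graph of Q (4 states):
  v0 = rec X. b.(a.a.0)\{b} + a.X :: --a--▸ v0, --b--▸ v1
  v1 = (a.a.0)\{b} :: --a--▸ v2
  v2 = (a.0)\{b} :: --a--▸ v3
  v3 = 0\{b} :: (no moves)
Run σ = ⟨bac⟩ on P: start {u0}
  step 1 (b): {u1}
  step 2 (a): {u2}
  step 3 (c): {u3}
  ✓ P
Run σ = ⟨bac⟩ on Q: start {v0}
  step 1 (b): {v1}
  step 2 (a): {v2}
  step 3 (c): ∅ (Q stuck)

trace-distinct — witness ⟨bac⟩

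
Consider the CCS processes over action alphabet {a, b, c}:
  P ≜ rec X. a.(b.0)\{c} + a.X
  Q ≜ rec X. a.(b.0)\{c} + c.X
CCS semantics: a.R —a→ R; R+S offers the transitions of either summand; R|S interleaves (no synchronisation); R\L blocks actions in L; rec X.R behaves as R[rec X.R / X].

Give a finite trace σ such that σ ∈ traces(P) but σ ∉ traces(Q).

Reachable graph of P (3 states):
  s0 = rec X. a.(b.0)\{c} + a.X has moves -a-> s0, -a-> s1
  s1 = (b.0)\{c} has moves -b-> s2
  s2 = 0\{c} has moves (no moves)
Reachable graph of Q (3 states):
  t0 = rec X. a.(b.0)\{c} + c.X has moves -a-> t1, -c-> t0
  t1 = (b.0)\{c} has moves -b-> t2
  t2 = 0\{c} has moves (no moves)
Executing aa from P (initial set {s0}):
  [1] a ⇒ {s0, s1}
  [2] a ⇒ {s0, s1}
  — P admits the full trace.
Executing aa from Q (initial set {t0}):
  [1] a ⇒ {t1}
  [2] a ⇒ ∅ (Q stuck)

aa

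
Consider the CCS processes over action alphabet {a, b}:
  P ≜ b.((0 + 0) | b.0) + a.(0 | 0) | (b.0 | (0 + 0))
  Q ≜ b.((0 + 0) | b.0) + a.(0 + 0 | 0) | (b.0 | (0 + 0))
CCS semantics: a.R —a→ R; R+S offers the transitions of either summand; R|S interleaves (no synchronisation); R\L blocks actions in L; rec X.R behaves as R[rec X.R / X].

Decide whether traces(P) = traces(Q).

P's transition system — 6 states:
  s0 = b.((0 + 0) | b.0) + a.(0 | 0) | (b.0 | (0 + 0)) has moves =a=> s1, =b=> s2, =b=> s3
  s1 = 0 | 0 | (b.0 | (0 + 0)) has moves =b=> s4
  s2 = (0 + 0) | b.0 has moves =b=> s5
  s3 = a.(0 | 0) | (0 | (0 + 0)) has moves =a=> s4
  s4 = 0 | 0 | (0 | (0 + 0)) has moves deadlocked
  s5 = (0 + 0) | 0 has moves deadlocked
Q's transition system — 6 states:
  t0 = b.((0 + 0) | b.0) + a.(0 + 0 | 0) | (b.0 | (0 + 0)) has moves =a=> t1, =b=> t2, =b=> t3
  t1 = (0 + 0 | 0) | (b.0 | (0 + 0)) has moves =b=> t4
  t2 = (0 + 0) | b.0 has moves =b=> t5
  t3 = a.(0 + 0 | 0) | (0 | (0 + 0)) has moves =a=> t4
  t4 = (0 + 0 | 0) | (0 | (0 + 0)) has moves deadlocked
  t5 = (0 + 0) | 0 has moves deadlocked
Coarsest stable partition (strong bisimilarity classes):
  B0 = {s0, t0}
  B1 = {s1, s2, t1, t2}
  B2 = {s4, s5, t4, t5}
  B3 = {s3, t3}
s0 ∈ B0, t0 ∈ B0 → same block
Bisimilar ⇒ trace-equivalent.

trace-equivalent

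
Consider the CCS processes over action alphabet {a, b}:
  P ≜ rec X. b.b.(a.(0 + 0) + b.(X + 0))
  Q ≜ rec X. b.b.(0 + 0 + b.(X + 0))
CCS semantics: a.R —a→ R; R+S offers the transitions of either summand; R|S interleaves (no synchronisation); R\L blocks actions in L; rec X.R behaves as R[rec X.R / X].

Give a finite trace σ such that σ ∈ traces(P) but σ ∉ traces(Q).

bba

Reachable graph of P (5 states):
  p0 = rec X. b.b.(a.(0 + 0) + b.(X + 0)) | =b=> p1
  p1 = b.(a.(0 + 0) + b.((rec X. b.b.(a.(0 + 0) + b.(X + 0))) + 0)) | =b=> p2
  p2 = a.(0 + 0) + b.((rec X. b.b.(a.(0 + 0) + b.(X + 0))) + 0) | =a=> p3, =b=> p4
  p3 = 0 + 0 | stopped
  p4 = (rec X. b.b.(a.(0 + 0) + b.(X + 0))) + 0 | =b=> p1
Reachable graph of Q (4 states):
  q0 = rec X. b.b.(0 + 0 + b.(X + 0)) | =b=> q1
  q1 = b.(0 + 0 + b.((rec X. b.b.(0 + 0 + b.(X + 0))) + 0)) | =b=> q2
  q2 = 0 + 0 + b.((rec X. b.b.(0 + 0 + b.(X + 0))) + 0) | =b=> q3
  q3 = (rec X. b.b.(0 + 0 + b.(X + 0))) + 0 | =b=> q1
Trace ⟨bba⟩ through P, begin at {p0}:
  step 1 (b): {p1}
  step 2 (b): {p2}
  step 3 (a): {p3}
  ✓ P
Trace ⟨bba⟩ through Q, begin at {q0}:
  step 1 (b): {q1}
  step 2 (b): {q2}
  step 3 (a): ∅ (Q stuck)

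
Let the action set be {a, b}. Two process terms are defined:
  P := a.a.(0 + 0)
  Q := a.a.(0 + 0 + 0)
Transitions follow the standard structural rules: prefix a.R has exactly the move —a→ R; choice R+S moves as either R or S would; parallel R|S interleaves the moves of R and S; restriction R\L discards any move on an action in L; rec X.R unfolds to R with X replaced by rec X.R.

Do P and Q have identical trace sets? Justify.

YES

Reachable graph of P (3 states):
  p0 = a.a.(0 + 0) | --a--▸ p1
  p1 = a.(0 + 0) | --a--▸ p2
  p2 = 0 + 0 | (no moves)
Reachable graph of Q (3 states):
  q0 = a.a.(0 + 0 + 0) | --a--▸ q1
  q1 = a.(0 + 0 + 0) | --a--▸ q2
  q2 = 0 + 0 + 0 | (no moves)
Bisimilarity quotient blocks:
  B0 = {p0, q0}
  B1 = {p1, q1}
  B2 = {p2, q2}
p0 ∈ B0, q0 ∈ B0 → same block
Bisimilar ⇒ trace-equivalent.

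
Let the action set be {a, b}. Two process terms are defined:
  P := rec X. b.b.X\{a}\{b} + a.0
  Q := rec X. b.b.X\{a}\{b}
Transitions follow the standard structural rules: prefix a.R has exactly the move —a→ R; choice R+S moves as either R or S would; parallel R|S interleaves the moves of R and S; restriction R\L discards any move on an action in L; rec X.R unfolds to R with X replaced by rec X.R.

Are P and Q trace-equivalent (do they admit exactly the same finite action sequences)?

Reachable graph of P (4 states):
  u0 = rec X. b.b.X\{a}\{b} + a.0 has moves --a--▸ u1, --b--▸ u2
  u1 = 0 has moves ∅
  u2 = b.(rec X. b.b.X\{a}\{b} + a.0)\{a}\{b} has moves --b--▸ u3
  u3 = (rec X. b.b.X\{a}\{b} + a.0)\{a}\{b} has moves ∅
Reachable graph of Q (3 states):
  v0 = rec X. b.b.X\{a}\{b} has moves --b--▸ v1
  v1 = b.(rec X. b.b.X\{a}\{b})\{a}\{b} has moves --b--▸ v2
  v2 = (rec X. b.b.X\{a}\{b})\{a}\{b} has moves ∅
Run σ = ⟨a⟩ on P: start {u0}
  after a @ step 1: {u1}
  P completes σ.
Run σ = ⟨a⟩ on Q: start {v0}
  after a @ step 1: no successor for Q

trace-distinct — witness ⟨a⟩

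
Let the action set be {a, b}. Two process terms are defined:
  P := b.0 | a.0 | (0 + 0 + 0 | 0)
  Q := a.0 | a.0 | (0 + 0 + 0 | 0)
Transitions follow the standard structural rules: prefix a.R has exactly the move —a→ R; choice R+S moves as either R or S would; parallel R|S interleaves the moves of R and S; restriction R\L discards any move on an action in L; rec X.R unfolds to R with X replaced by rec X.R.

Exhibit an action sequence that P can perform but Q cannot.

b

LTS(P): 4 reachable states
  m0 = b.0 | a.0 | (0 + 0 + 0 | 0) → —a→ m1, —b→ m2
  m1 = b.0 | 0 | (0 + 0 + 0 | 0) → —b→ m3
  m2 = 0 | a.0 | (0 + 0 + 0 | 0) → —a→ m3
  m3 = 0 | 0 | (0 + 0 + 0 | 0) → deadlocked
LTS(Q): 4 reachable states
  n0 = a.0 | a.0 | (0 + 0 + 0 | 0) → —a→ n1, —a→ n2
  n1 = 0 | a.0 | (0 + 0 + 0 | 0) → —a→ n3
  n2 = a.0 | 0 | (0 + 0 + 0 | 0) → —a→ n3
  n3 = 0 | 0 | (0 + 0 + 0 | 0) → deadlocked
Executing b from P (initial set {m0}):
  step 1 (b): {m2}
  ✓ P
Executing b from Q (initial set {n0}):
  step 1 (b): ∅  — Q cannot continue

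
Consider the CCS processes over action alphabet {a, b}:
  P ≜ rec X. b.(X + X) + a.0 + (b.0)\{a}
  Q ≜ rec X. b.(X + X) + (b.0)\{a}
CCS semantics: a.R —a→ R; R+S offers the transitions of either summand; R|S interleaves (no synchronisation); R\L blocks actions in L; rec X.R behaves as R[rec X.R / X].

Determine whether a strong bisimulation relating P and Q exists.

LTS(P): 4 reachable states
  u0 = rec X. b.(X + X) + a.0 + (b.0)\{a} → -a-> u1, -b-> u2, -b-> u3
  u1 = 0 → ·
  u2 = (rec X. b.(X + X) + a.0 + (b.0)\{a}) + (rec X. b.(X + X) + a.0 + (b.0)\{a}) → -a-> u1, -b-> u2, -b-> u3
  u3 = 0\{a} → ·
LTS(Q): 3 reachable states
  v0 = rec X. b.(X + X) + (b.0)\{a} → -b-> v1, -b-> v2
  v1 = (rec X. b.(X + X) + (b.0)\{a}) + (rec X. b.(X + X) + (b.0)\{a}) → -b-> v1, -b-> v2
  v2 = 0\{a} → ·
Coarsest stable partition (strong bisimilarity classes):
  B0 = {u0, u2}
  B1 = {u1, u3, v2}
  B2 = {v0, v1}
u0 ∈ B0, v0 ∈ B2 → different blocks

NO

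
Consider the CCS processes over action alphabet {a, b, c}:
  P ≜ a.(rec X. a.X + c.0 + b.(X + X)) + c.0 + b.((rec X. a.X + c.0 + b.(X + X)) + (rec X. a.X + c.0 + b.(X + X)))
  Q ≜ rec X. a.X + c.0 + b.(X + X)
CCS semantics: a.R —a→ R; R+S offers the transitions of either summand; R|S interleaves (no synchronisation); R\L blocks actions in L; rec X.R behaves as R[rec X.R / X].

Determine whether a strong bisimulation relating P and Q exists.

YES

P's transition system — 4 states:
  s0 = a.(rec X. a.X + c.0 + b.(X + X)) + c.0 + b.((rec X. a.X + c.0 + b.(X + X)) + (rec X. a.X + c.0 + b.(X + X))) → --a--▸ s1, --b--▸ s2, --c--▸ s3
  s1 = rec X. a.X + c.0 + b.(X + X) → --a--▸ s1, --b--▸ s2, --c--▸ s3
  s2 = (rec X. a.X + c.0 + b.(X + X)) + (rec X. a.X + c.0 + b.(X + X)) → --a--▸ s1, --b--▸ s2, --c--▸ s3
  s3 = 0 → ∅
Q's transition system — 3 states:
  t0 = rec X. a.X + c.0 + b.(X + X) → --a--▸ t0, --b--▸ t1, --c--▸ t2
  t1 = (rec X. a.X + c.0 + b.(X + X)) + (rec X. a.X + c.0 + b.(X + X)) → --a--▸ t0, --b--▸ t1, --c--▸ t2
  t2 = 0 → ∅
Bisimilarity quotient blocks:
  B0 = {s0, s1, s2, t0, t1}
  B1 = {s3, t2}
s0 ∈ B0, t0 ∈ B0 → same block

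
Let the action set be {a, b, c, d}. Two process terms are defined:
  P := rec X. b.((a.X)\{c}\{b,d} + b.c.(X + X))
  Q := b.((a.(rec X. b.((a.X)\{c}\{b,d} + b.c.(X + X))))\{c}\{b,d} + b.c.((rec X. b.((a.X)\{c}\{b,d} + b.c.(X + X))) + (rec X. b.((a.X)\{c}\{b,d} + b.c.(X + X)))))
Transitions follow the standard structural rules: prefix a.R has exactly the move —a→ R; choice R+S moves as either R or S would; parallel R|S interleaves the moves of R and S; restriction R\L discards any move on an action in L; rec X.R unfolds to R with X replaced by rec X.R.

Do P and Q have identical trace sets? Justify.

LTS(P): 5 reachable states
  p0 = rec X. b.((a.X)\{c}\{b,d} + b.c.(X + X)) → —b→ p1
  p1 = (a.(rec X. b.((a.X)\{c}\{b,d} + b.c.(X + X))))\{c}\{b,d} + b.c.((rec X. b.((a.X)\{c}\{b,d} + b.c.(X + X))) + (rec X. b.((a.X)\{c}\{b,d} + b.c.(X + X)))) → —a→ p2, —b→ p3
  p2 = (rec X. b.((a.X)\{c}\{b,d} + b.c.(X + X)))\{c}\{b,d} → deadlocked
  p3 = c.((rec X. b.((a.X)\{c}\{b,d} + b.c.(X + X))) + (rec X. b.((a.X)\{c}\{b,d} + b.c.(X + X)))) → —c→ p4
  p4 = (rec X. b.((a.X)\{c}\{b,d} + b.c.(X + X))) + (rec X. b.((a.X)\{c}\{b,d} + b.c.(X + X))) → —b→ p1
LTS(Q): 5 reachable states
  q0 = b.((a.(rec X. b.((a.X)\{c}\{b,d} + b.c.(X + X))))\{c}\{b,d} + b.c.((rec X. b.((a.X)\{c}\{b,d} + b.c.(X + X))) + (rec X. b.((a.X)\{c}\{b,d} + b.c.(X + X))))) → —b→ q1
  q1 = (a.(rec X. b.((a.X)\{c}\{b,d} + b.c.(X + X))))\{c}\{b,d} + b.c.((rec X. b.((a.X)\{c}\{b,d} + b.c.(X + X))) + (rec X. b.((a.X)\{c}\{b,d} + b.c.(X + X)))) → —a→ q2, —b→ q3
  q2 = (rec X. b.((a.X)\{c}\{b,d} + b.c.(X + X)))\{c}\{b,d} → deadlocked
  q3 = c.((rec X. b.((a.X)\{c}\{b,d} + b.c.(X + X))) + (rec X. b.((a.X)\{c}\{b,d} + b.c.(X + X)))) → —c→ q4
  q4 = (rec X. b.((a.X)\{c}\{b,d} + b.c.(X + X))) + (rec X. b.((a.X)\{c}\{b,d} + b.c.(X + X))) → —b→ q1
Coarsest stable partition (strong bisimilarity classes):
  B0 = {p0, p4, q0, q4}
  B1 = {p1, q1}
  B2 = {p2, q2}
  B3 = {p3, q3}
p0 ∈ B0, q0 ∈ B0 → same block
Bisimilar ⇒ trace-equivalent.

trace-equivalent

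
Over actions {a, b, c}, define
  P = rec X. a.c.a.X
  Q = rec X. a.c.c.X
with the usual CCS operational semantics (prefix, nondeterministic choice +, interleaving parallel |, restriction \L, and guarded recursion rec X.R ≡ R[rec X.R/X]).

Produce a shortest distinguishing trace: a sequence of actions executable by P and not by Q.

aca

Reachable graph of P (3 states):
  p0 = rec X. a.c.a.X :: -a-> p1
  p1 = c.a.(rec X. a.c.a.X) :: -c-> p2
  p2 = a.(rec X. a.c.a.X) :: -a-> p0
Reachable graph of Q (3 states):
  q0 = rec X. a.c.c.X :: -a-> q1
  q1 = c.c.(rec X. a.c.c.X) :: -c-> q2
  q2 = c.(rec X. a.c.c.X) :: -c-> q0
Run σ = ⟨aca⟩ on P: start {p0}
  [1] a ⇒ {p1}
  [2] c ⇒ {p2}
  [3] a ⇒ {p0}
  P completes σ.
Run σ = ⟨aca⟩ on Q: start {q0}
  [1] a ⇒ {q1}
  [2] c ⇒ {q2}
  [3] a ⇒ ∅ (Q stuck)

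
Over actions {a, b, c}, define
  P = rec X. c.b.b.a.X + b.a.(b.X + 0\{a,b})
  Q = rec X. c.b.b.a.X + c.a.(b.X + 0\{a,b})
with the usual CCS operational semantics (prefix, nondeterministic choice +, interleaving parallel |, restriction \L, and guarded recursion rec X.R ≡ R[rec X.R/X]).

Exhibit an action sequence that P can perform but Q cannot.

b

P's transition system — 6 states:
  m0 = rec X. c.b.b.a.X + b.a.(b.X + 0\{a,b}) :: —b→ m1, —c→ m2
  m1 = a.(b.(rec X. c.b.b.a.X + b.a.(b.X + 0\{a,b})) + 0\{a,b}) :: —a→ m3
  m2 = b.b.a.(rec X. c.b.b.a.X + b.a.(b.X + 0\{a,b})) :: —b→ m4
  m3 = b.(rec X. c.b.b.a.X + b.a.(b.X + 0\{a,b})) + 0\{a,b} :: —b→ m0
  m4 = b.a.(rec X. c.b.b.a.X + b.a.(b.X + 0\{a,b})) :: —b→ m5
  m5 = a.(rec X. c.b.b.a.X + b.a.(b.X + 0\{a,b})) :: —a→ m0
Q's transition system — 6 states:
  n0 = rec X. c.b.b.a.X + c.a.(b.X + 0\{a,b}) :: —c→ n1, —c→ n2
  n1 = a.(b.(rec X. c.b.b.a.X + c.a.(b.X + 0\{a,b})) + 0\{a,b}) :: —a→ n3
  n2 = b.b.a.(rec X. c.b.b.a.X + c.a.(b.X + 0\{a,b})) :: —b→ n4
  n3 = b.(rec X. c.b.b.a.X + c.a.(b.X + 0\{a,b})) + 0\{a,b} :: —b→ n0
  n4 = b.a.(rec X. c.b.b.a.X + c.a.(b.X + 0\{a,b})) :: —b→ n5
  n5 = a.(rec X. c.b.b.a.X + c.a.(b.X + 0\{a,b})) :: —a→ n0
Trace ⟨b⟩ through P, begin at {m0}:
  [1] b ⇒ {m1}
  P completes σ.
Trace ⟨b⟩ through Q, begin at {n0}:
  [1] b ⇒ ∅  — Q cannot continue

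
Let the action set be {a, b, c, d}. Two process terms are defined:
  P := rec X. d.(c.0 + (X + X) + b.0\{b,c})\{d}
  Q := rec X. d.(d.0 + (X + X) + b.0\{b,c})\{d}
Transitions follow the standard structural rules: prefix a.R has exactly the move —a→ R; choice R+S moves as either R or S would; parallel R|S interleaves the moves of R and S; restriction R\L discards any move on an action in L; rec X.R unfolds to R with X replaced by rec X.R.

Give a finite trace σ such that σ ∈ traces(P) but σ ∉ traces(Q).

dc

LTS(P): 4 reachable states
  p0 = rec X. d.(c.0 + (X + X) + b.0\{b,c})\{d} | =d=> p1
  p1 = (c.0 + ((rec X. d.(c.0 + (X + X) + b.0\{b,c})\{d}) + (rec X. d.(c.0 + (X + X) + b.0\{b,c})\{d})) + b.0\{b,c})\{d} | =b=> p2, =c=> p3
  p2 = 0\{b,c}\{d} | ·
  p3 = 0\{d} | ·
LTS(Q): 3 reachable states
  q0 = rec X. d.(d.0 + (X + X) + b.0\{b,c})\{d} | =d=> q1
  q1 = (d.0 + ((rec X. d.(d.0 + (X + X) + b.0\{b,c})\{d}) + (rec X. d.(d.0 + (X + X) + b.0\{b,c})\{d})) + b.0\{b,c})\{d} | =b=> q2
  q2 = 0\{b,c}\{d} | ·
Executing dc from P (initial set {p0}):
  after d @ step 1: {p1}
  after c @ step 2: {p3}
  — P admits the full trace.
Executing dc from Q (initial set {q0}):
  after d @ step 1: {q1}
  after c @ step 2: ∅  — Q cannot continue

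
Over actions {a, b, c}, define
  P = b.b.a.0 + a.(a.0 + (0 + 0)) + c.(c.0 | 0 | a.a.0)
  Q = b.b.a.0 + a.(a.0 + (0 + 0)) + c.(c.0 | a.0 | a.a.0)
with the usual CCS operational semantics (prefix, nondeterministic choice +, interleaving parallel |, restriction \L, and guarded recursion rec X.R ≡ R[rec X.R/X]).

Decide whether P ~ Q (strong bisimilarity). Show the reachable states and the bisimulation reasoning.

P's transition system — 11 states:
  u0 = b.b.a.0 + a.(a.0 + (0 + 0)) + c.(c.0 | 0 | a.a.0) | ··a··> u1, ··b··> u2, ··c··> u3
  u1 = a.0 + (0 + 0) | ··a··> u4
  u2 = b.a.0 | ··b··> u5
  u3 = c.0 | 0 | a.a.0 | ··a··> u6, ··c··> u7
  u4 = 0 | ∅
  u5 = a.0 | ··a··> u4
  u6 = c.0 | 0 | a.0 | ··a··> u8, ··c··> u9
  u7 = 0 | 0 | a.a.0 | ··a··> u9
  u8 = c.0 | 0 | 0 | ··c··> u10
  u9 = 0 | 0 | a.0 | ··a··> u10
  u10 = 0 | 0 | 0 | ∅
Q's transition system — 17 states:
  v0 = b.b.a.0 + a.(a.0 + (0 + 0)) + c.(c.0 | a.0 | a.a.0) | ··a··> v1, ··b··> v2, ··c··> v3
  v1 = a.0 + (0 + 0) | ··a··> v4
  v2 = b.a.0 | ··b··> v5
  v3 = c.0 | a.0 | a.a.0 | ··a··> v6, ··a··> v7, ··c··> v8
  v4 = 0 | ∅
  v5 = a.0 | ··a··> v4
  v6 = c.0 | 0 | a.a.0 | ··a··> v9, ··c··> v10
  v7 = c.0 | a.0 | a.0 | ··a··> v11, ··a··> v9, ··c··> v12
  v8 = 0 | a.0 | a.a.0 | ··a··> v10, ··a··> v12
  v9 = c.0 | 0 | a.0 | ··a··> v13, ··c··> v14
  v10 = 0 | 0 | a.a.0 | ··a··> v14
  v11 = c.0 | a.0 | 0 | ··a··> v13, ··c··> v15
  v12 = 0 | a.0 | a.0 | ··a··> v14, ··a··> v15
  v13 = c.0 | 0 | 0 | ··c··> v16
  v14 = 0 | 0 | a.0 | ··a··> v16
  v15 = 0 | a.0 | 0 | ··a··> v16
  v16 = 0 | 0 | 0 | ∅
Bisimilarity quotient blocks:
  B0 = {u0}
  B1 = {u1, u5, u9, v1, v14, v15, v5}
  B2 = {u10, u4, v16, v4}
  B3 = {u2, v2}
  B4 = {u3, v6, v7}
  B5 = {u7, v10, v12}
  B6 = {u6, v11, v9}
  B7 = {u8, v13}
  B8 = {v0}
  B9 = {v3}
  B10 = {v8}
u0 ∈ B0, v0 ∈ B8 → different blocks

NO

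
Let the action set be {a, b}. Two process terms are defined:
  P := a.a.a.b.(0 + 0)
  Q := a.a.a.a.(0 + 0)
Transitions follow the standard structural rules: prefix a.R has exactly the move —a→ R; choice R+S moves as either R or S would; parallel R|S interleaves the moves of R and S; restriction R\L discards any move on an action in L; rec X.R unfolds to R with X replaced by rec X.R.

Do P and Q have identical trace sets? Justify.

trace-distinct — witness ⟨aaab⟩

Reachable graph of P (5 states):
  u0 = a.a.a.b.(0 + 0) has moves --a--▸ u1
  u1 = a.a.b.(0 + 0) has moves --a--▸ u2
  u2 = a.b.(0 + 0) has moves --a--▸ u3
  u3 = b.(0 + 0) has moves --b--▸ u4
  u4 = 0 + 0 has moves deadlocked
Reachable graph of Q (5 states):
  v0 = a.a.a.a.(0 + 0) has moves --a--▸ v1
  v1 = a.a.a.(0 + 0) has moves --a--▸ v2
  v2 = a.a.(0 + 0) has moves --a--▸ v3
  v3 = a.(0 + 0) has moves --a--▸ v4
  v4 = 0 + 0 has moves deadlocked
Executing aaab from P (initial set {u0}):
  [1] a ⇒ {u1}
  [2] a ⇒ {u2}
  [3] a ⇒ {u3}
  [4] b ⇒ {u4}
  ✓ P
Executing aaab from Q (initial set {v0}):
  [1] a ⇒ {v1}
  [2] a ⇒ {v2}
  [3] a ⇒ {v3}
  [4] b ⇒ ∅  — Q cannot continue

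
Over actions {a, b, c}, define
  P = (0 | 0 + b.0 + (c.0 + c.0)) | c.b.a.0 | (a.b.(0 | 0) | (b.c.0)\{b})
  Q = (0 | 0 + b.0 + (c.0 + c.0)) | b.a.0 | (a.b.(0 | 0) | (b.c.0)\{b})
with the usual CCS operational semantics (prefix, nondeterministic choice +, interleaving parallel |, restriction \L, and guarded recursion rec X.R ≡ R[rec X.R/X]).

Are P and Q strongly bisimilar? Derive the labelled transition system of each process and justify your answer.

Reachable graph of P (24 states):
  m0 = (0 | 0 + b.0 + (c.0 + c.0)) | c.b.a.0 | (a.b.(0 | 0) | (b.c.0)\{b}) :: =a=> m1, =b=> m2, =c=> m2, =c=> m3
  m1 = (0 | 0 + b.0 + (c.0 + c.0)) | c.b.a.0 | (b.(0 | 0) | (b.c.0)\{b}) :: =b=> m4, =b=> m5, =c=> m5, =c=> m6
  m2 = 0 | c.b.a.0 | (a.b.(0 | 0) | (b.c.0)\{b}) :: =a=> m5, =c=> m7
  m3 = (0 | 0 + b.0 + (c.0 + c.0)) | b.a.0 | (a.b.(0 | 0) | (b.c.0)\{b}) :: =a=> m6, =b=> m7, =b=> m8, =c=> m7
  m4 = (0 | 0 + b.0 + (c.0 + c.0)) | c.b.a.0 | (0 | 0 | (b.c.0)\{b}) :: =b=> m9, =c=> m10, =c=> m9
  m5 = 0 | c.b.a.0 | (b.(0 | 0) | (b.c.0)\{b}) :: =b=> m9, =c=> m11
  m6 = (0 | 0 + b.0 + (c.0 + c.0)) | b.a.0 | (b.(0 | 0) | (b.c.0)\{b}) :: =b=> m10, =b=> m11, =b=> m12, =c=> m11
  m7 = 0 | b.a.0 | (a.b.(0 | 0) | (b.c.0)\{b}) :: =a=> m11, =b=> m13
  m8 = (0 | 0 + b.0 + (c.0 + c.0)) | a.0 | (a.b.(0 | 0) | (b.c.0)\{b}) :: =a=> m12, =a=> m14, =b=> m13, =c=> m13
  m9 = 0 | c.b.a.0 | (0 | 0 | (b.c.0)\{b}) :: =c=> m15
  m10 = (0 | 0 + b.0 + (c.0 + c.0)) | b.a.0 | (0 | 0 | (b.c.0)\{b}) :: =b=> m15, =b=> m16, =c=> m15
  m11 = 0 | b.a.0 | (b.(0 | 0) | (b.c.0)\{b}) :: =b=> m15, =b=> m17
  m12 = (0 | 0 + b.0 + (c.0 + c.0)) | a.0 | (b.(0 | 0) | (b.c.0)\{b}) :: =a=> m18, =b=> m16, =b=> m17, =c=> m17
  m13 = 0 | a.0 | (a.b.(0 | 0) | (b.c.0)\{b}) :: =a=> m17, =a=> m19
  m14 = (0 | 0 + b.0 + (c.0 + c.0)) | 0 | (a.b.(0 | 0) | (b.c.0)\{b}) :: =a=> m18, =b=> m19, =c=> m19
  m15 = 0 | b.a.0 | (0 | 0 | (b.c.0)\{b}) :: =b=> m20
  m16 = (0 | 0 + b.0 + (c.0 + c.0)) | a.0 | (0 | 0 | (b.c.0)\{b}) :: =a=> m21, =b=> m20, =c=> m20
  m17 = 0 | a.0 | (b.(0 | 0) | (b.c.0)\{b}) :: =a=> m22, =b=> m20
  m18 = (0 | 0 + b.0 + (c.0 + c.0)) | 0 | (b.(0 | 0) | (b.c.0)\{b}) :: =b=> m21, =b=> m22, =c=> m22
  m19 = 0 | 0 | (a.b.(0 | 0) | (b.c.0)\{b}) :: =a=> m22
  m20 = 0 | a.0 | (0 | 0 | (b.c.0)\{b}) :: =a=> m23
  m21 = (0 | 0 + b.0 + (c.0 + c.0)) | 0 | (0 | 0 | (b.c.0)\{b}) :: =b=> m23, =c=> m23
  m22 = 0 | 0 | (b.(0 | 0) | (b.c.0)\{b}) :: =b=> m23
  m23 = 0 | 0 | (0 | 0 | (b.c.0)\{b}) :: (no moves)
Reachable graph of Q (18 states):
  n0 = (0 | 0 + b.0 + (c.0 + c.0)) | b.a.0 | (a.b.(0 | 0) | (b.c.0)\{b}) :: =a=> n1, =b=> n2, =b=> n3, =c=> n3
  n1 = (0 | 0 + b.0 + (c.0 + c.0)) | b.a.0 | (b.(0 | 0) | (b.c.0)\{b}) :: =b=> n4, =b=> n5, =b=> n6, =c=> n6
  n2 = (0 | 0 + b.0 + (c.0 + c.0)) | a.0 | (a.b.(0 | 0) | (b.c.0)\{b}) :: =a=> n4, =a=> n7, =b=> n8, =c=> n8
  n3 = 0 | b.a.0 | (a.b.(0 | 0) | (b.c.0)\{b}) :: =a=> n6, =b=> n8
  n4 = (0 | 0 + b.0 + (c.0 + c.0)) | a.0 | (b.(0 | 0) | (b.c.0)\{b}) :: =a=> n9, =b=> n10, =b=> n11, =c=> n11
  n5 = (0 | 0 + b.0 + (c.0 + c.0)) | b.a.0 | (0 | 0 | (b.c.0)\{b}) :: =b=> n10, =b=> n12, =c=> n12
  n6 = 0 | b.a.0 | (b.(0 | 0) | (b.c.0)\{b}) :: =b=> n11, =b=> n12
  n7 = (0 | 0 + b.0 + (c.0 + c.0)) | 0 | (a.b.(0 | 0) | (b.c.0)\{b}) :: =a=> n9, =b=> n13, =c=> n13
  n8 = 0 | a.0 | (a.b.(0 | 0) | (b.c.0)\{b}) :: =a=> n11, =a=> n13
  n9 = (0 | 0 + b.0 + (c.0 + c.0)) | 0 | (b.(0 | 0) | (b.c.0)\{b}) :: =b=> n14, =b=> n15, =c=> n15
  n10 = (0 | 0 + b.0 + (c.0 + c.0)) | a.0 | (0 | 0 | (b.c.0)\{b}) :: =a=> n14, =b=> n16, =c=> n16
  n11 = 0 | a.0 | (b.(0 | 0) | (b.c.0)\{b}) :: =a=> n15, =b=> n16
  n12 = 0 | b.a.0 | (0 | 0 | (b.c.0)\{b}) :: =b=> n16
  n13 = 0 | 0 | (a.b.(0 | 0) | (b.c.0)\{b}) :: =a=> n15
  n14 = (0 | 0 + b.0 + (c.0 + c.0)) | 0 | (0 | 0 | (b.c.0)\{b}) :: =b=> n17, =c=> n17
  n15 = 0 | 0 | (b.(0 | 0) | (b.c.0)\{b}) :: =b=> n17
  n16 = 0 | a.0 | (0 | 0 | (b.c.0)\{b}) :: =a=> n17
  n17 = 0 | 0 | (0 | 0 | (b.c.0)\{b}) :: (no moves)
Bisimilarity quotient blocks:
  B0 = {m0}
  B1 = {m3, n0}
  B2 = {m7, n3}
  B3 = {m13, n8}
  B4 = {m17, n11}
  B5 = {m22, n15}
  B6 = {m23, n17}
  B7 = {m20, n16}
  B8 = {m19, n13}
  B9 = {m11, n6}
  B10 = {m15, n12}
  B11 = {m6, n1}
  B12 = {m12, n4}
  B13 = {m18, n9}
  B14 = {m21, n14}
  B15 = {m16, n10}
  B16 = {m10, n5}
  B17 = {m8, n2}
  B18 = {m14, n7}
  B19 = {m2}
  B20 = {m5}
  B21 = {m9}
  B22 = {m1}
  B23 = {m4}
m0 ∈ B0, n0 ∈ B1 → different blocks

not bisimilar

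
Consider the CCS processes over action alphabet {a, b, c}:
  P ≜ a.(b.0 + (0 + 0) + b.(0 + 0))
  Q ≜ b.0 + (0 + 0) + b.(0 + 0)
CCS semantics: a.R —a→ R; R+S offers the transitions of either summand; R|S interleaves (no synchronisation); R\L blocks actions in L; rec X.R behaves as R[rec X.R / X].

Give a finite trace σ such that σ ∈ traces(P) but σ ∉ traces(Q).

a

LTS(P): 4 reachable states
  s0 = a.(b.0 + (0 + 0) + b.(0 + 0)) → -a-> s1
  s1 = b.0 + (0 + 0) + b.(0 + 0) → -b-> s2, -b-> s3
  s2 = 0 → ∅
  s3 = 0 + 0 → ∅
LTS(Q): 3 reachable states
  t0 = b.0 + (0 + 0) + b.(0 + 0) → -b-> t1, -b-> t2
  t1 = 0 → ∅
  t2 = 0 + 0 → ∅
Executing a from P (initial set {s0}):
  after a @ step 1: {s1}
  ✓ P
Executing a from Q (initial set {t0}):
  after a @ step 1: ∅  — Q cannot continue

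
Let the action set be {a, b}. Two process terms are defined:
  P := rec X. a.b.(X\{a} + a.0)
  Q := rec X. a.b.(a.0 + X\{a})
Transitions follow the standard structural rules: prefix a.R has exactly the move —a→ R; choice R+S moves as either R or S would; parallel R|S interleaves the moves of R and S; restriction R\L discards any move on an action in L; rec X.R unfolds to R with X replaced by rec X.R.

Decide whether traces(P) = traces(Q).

YES

P's transition system — 4 states:
  s0 = rec X. a.b.(X\{a} + a.0) → --a--▸ s1
  s1 = b.((rec X. a.b.(X\{a} + a.0))\{a} + a.0) → --b--▸ s2
  s2 = (rec X. a.b.(X\{a} + a.0))\{a} + a.0 → --a--▸ s3
  s3 = 0 → ∅
Q's transition system — 4 states:
  t0 = rec X. a.b.(a.0 + X\{a}) → --a--▸ t1
  t1 = b.(a.0 + (rec X. a.b.(a.0 + X\{a}))\{a}) → --b--▸ t2
  t2 = a.0 + (rec X. a.b.(a.0 + X\{a}))\{a} → --a--▸ t3
  t3 = 0 → ∅
Coarsest stable partition (strong bisimilarity classes):
  B0 = {s0, t0}
  B1 = {s1, t1}
  B2 = {s2, t2}
  B3 = {s3, t3}
s0 ∈ B0, t0 ∈ B0 → same block
Bisimilar ⇒ trace-equivalent.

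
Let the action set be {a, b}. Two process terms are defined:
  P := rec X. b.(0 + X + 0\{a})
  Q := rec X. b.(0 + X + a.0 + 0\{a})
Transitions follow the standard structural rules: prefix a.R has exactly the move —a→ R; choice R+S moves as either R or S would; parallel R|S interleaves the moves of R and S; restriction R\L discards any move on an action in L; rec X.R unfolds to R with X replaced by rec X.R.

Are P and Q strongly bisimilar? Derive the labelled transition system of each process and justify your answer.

LTS(P): 2 reachable states
  p0 = rec X. b.(0 + X + 0\{a}) ⊢ -b-> p1
  p1 = 0 + (rec X. b.(0 + X + 0\{a})) + 0\{a} ⊢ -b-> p1
LTS(Q): 3 reachable states
  q0 = rec X. b.(0 + X + a.0 + 0\{a}) ⊢ -b-> q1
  q1 = 0 + (rec X. b.(0 + X + a.0 + 0\{a})) + a.0 + 0\{a} ⊢ -a-> q2, -b-> q1
  q2 = 0 ⊢ ∅
Bisimilarity quotient blocks:
  B0 = {p0, p1}
  B1 = {q0}
  B2 = {q1}
  B3 = {q2}
p0 ∈ B0, q0 ∈ B1 → different blocks

not bisimilar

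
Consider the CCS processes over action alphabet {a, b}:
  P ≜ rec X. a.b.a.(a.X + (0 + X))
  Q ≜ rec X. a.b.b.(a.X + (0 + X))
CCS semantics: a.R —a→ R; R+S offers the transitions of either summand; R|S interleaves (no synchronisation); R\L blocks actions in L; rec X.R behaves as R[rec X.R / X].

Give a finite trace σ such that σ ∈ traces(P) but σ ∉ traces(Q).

aba

P's transition system — 4 states:
  p0 = rec X. a.b.a.(a.X + (0 + X)) ⊢ —a→ p1
  p1 = b.a.(a.(rec X. a.b.a.(a.X + (0 + X))) + (0 + (rec X. a.b.a.(a.X + (0 + X))))) ⊢ —b→ p2
  p2 = a.(a.(rec X. a.b.a.(a.X + (0 + X))) + (0 + (rec X. a.b.a.(a.X + (0 + X))))) ⊢ —a→ p3
  p3 = a.(rec X. a.b.a.(a.X + (0 + X))) + (0 + (rec X. a.b.a.(a.X + (0 + X)))) ⊢ —a→ p0, —a→ p1
Q's transition system — 4 states:
  q0 = rec X. a.b.b.(a.X + (0 + X)) ⊢ —a→ q1
  q1 = b.b.(a.(rec X. a.b.b.(a.X + (0 + X))) + (0 + (rec X. a.b.b.(a.X + (0 + X))))) ⊢ —b→ q2
  q2 = b.(a.(rec X. a.b.b.(a.X + (0 + X))) + (0 + (rec X. a.b.b.(a.X + (0 + X))))) ⊢ —b→ q3
  q3 = a.(rec X. a.b.b.(a.X + (0 + X))) + (0 + (rec X. a.b.b.(a.X + (0 + X)))) ⊢ —a→ q0, —a→ q1
Run σ = ⟨aba⟩ on P: start {p0}
  after a @ step 1: {p1}
  after b @ step 2: {p2}
  after a @ step 3: {p3}
  ✓ P
Run σ = ⟨aba⟩ on Q: start {q0}
  after a @ step 1: {q1}
  after b @ step 2: {q2}
  after a @ step 3: no successor for Q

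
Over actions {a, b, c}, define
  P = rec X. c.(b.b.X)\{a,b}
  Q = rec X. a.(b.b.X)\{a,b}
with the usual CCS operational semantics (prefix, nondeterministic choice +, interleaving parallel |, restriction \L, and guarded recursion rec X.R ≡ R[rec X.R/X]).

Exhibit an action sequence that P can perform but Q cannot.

c

Reachable graph of P (2 states):
  p0 = rec X. c.(b.b.X)\{a,b} ⊢ ··c··> p1
  p1 = (b.b.(rec X. c.(b.b.X)\{a,b}))\{a,b} ⊢ ·
Reachable graph of Q (2 states):
  q0 = rec X. a.(b.b.X)\{a,b} ⊢ ··a··> q1
  q1 = (b.b.(rec X. a.(b.b.X)\{a,b}))\{a,b} ⊢ ·
Executing c from P (initial set {p0}):
  after c @ step 1: {p1}
  P completes σ.
Executing c from Q (initial set {q0}):
  after c @ step 1: ∅  — Q cannot continue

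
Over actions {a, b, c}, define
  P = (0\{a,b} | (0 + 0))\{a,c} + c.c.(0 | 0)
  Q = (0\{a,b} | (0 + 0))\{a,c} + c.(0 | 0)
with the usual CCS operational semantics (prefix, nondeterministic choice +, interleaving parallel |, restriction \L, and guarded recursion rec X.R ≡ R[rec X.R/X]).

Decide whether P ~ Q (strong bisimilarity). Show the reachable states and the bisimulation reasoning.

NO

P's transition system — 3 states:
  p0 = (0\{a,b} | (0 + 0))\{a,c} + c.c.(0 | 0) has moves --c--▸ p1
  p1 = c.(0 | 0) has moves --c--▸ p2
  p2 = 0 | 0 has moves (no moves)
Q's transition system — 2 states:
  q0 = (0\{a,b} | (0 + 0))\{a,c} + c.(0 | 0) has moves --c--▸ q1
  q1 = 0 | 0 has moves (no moves)
Bisimilarity quotient blocks:
  B0 = {p0}
  B1 = {p1, q0}
  B2 = {p2, q1}
p0 ∈ B0, q0 ∈ B1 → different blocks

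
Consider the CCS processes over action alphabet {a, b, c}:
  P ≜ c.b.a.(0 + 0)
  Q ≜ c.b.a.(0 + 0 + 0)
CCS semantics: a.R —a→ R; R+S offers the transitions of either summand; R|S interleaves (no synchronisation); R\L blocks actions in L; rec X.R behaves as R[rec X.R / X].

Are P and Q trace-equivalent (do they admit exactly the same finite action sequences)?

P's transition system — 4 states:
  u0 = c.b.a.(0 + 0) | —c→ u1
  u1 = b.a.(0 + 0) | —b→ u2
  u2 = a.(0 + 0) | —a→ u3
  u3 = 0 + 0 | (no moves)
Q's transition system — 4 states:
  v0 = c.b.a.(0 + 0 + 0) | —c→ v1
  v1 = b.a.(0 + 0 + 0) | —b→ v2
  v2 = a.(0 + 0 + 0) | —a→ v3
  v3 = 0 + 0 + 0 | (no moves)
Bisimilarity quotient blocks:
  B0 = {u0, v0}
  B1 = {u1, v1}
  B2 = {u2, v2}
  B3 = {u3, v3}
u0 ∈ B0, v0 ∈ B0 → same block
Bisimilar ⇒ trace-equivalent.

trace-equivalent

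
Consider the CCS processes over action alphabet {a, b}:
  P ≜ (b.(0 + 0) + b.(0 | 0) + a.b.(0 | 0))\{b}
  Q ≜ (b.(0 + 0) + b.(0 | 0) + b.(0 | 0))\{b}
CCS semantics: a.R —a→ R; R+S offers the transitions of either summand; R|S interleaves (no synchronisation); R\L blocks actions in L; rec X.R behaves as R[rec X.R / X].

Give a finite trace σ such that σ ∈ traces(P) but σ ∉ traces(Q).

P's transition system — 2 states:
  u0 = (b.(0 + 0) + b.(0 | 0) + a.b.(0 | 0))\{b} → —a→ u1
  u1 = (b.(0 | 0))\{b} → ∅
Q's transition system — 1 states:
  v0 = (b.(0 + 0) + b.(0 | 0) + b.(0 | 0))\{b} → ∅
Trace ⟨a⟩ through P, begin at {u0}:
  [1] a ⇒ {u1}
  ✓ P
Trace ⟨a⟩ through Q, begin at {v0}:
  [1] a ⇒ no successor for Q

a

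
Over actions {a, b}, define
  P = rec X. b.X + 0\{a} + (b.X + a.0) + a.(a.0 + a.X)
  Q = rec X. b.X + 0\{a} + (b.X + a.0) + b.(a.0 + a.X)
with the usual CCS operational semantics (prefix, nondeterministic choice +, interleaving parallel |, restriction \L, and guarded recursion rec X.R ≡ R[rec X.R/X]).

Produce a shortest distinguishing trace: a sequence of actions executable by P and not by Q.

aa

LTS(P): 3 reachable states
  u0 = rec X. b.X + 0\{a} + (b.X + a.0) + a.(a.0 + a.X) :: =a=> u1, =a=> u2, =b=> u0
  u1 = 0 :: deadlocked
  u2 = a.0 + a.(rec X. b.X + 0\{a} + (b.X + a.0) + a.(a.0 + a.X)) :: =a=> u0, =a=> u1
LTS(Q): 3 reachable states
  v0 = rec X. b.X + 0\{a} + (b.X + a.0) + b.(a.0 + a.X) :: =a=> v1, =b=> v0, =b=> v2
  v1 = 0 :: deadlocked
  v2 = a.0 + a.(rec X. b.X + 0\{a} + (b.X + a.0) + b.(a.0 + a.X)) :: =a=> v0, =a=> v1
Run σ = ⟨aa⟩ on P: start {u0}
  after a @ step 1: {u1, u2}
  after a @ step 2: {u0, u1}
  — P admits the full trace.
Run σ = ⟨aa⟩ on Q: start {v0}
  after a @ step 1: {v1}
  after a @ step 2: no successor for Q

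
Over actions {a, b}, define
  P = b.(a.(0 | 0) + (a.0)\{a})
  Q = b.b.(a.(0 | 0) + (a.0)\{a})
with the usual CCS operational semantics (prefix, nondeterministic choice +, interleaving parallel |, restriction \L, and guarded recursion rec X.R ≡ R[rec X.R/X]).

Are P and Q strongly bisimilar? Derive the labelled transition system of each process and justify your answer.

NO

P's transition system — 3 states:
  p0 = b.(a.(0 | 0) + (a.0)\{a}) has moves ··b··> p1
  p1 = a.(0 | 0) + (a.0)\{a} has moves ··a··> p2
  p2 = 0 | 0 has moves (no moves)
Q's transition system — 4 states:
  q0 = b.b.(a.(0 | 0) + (a.0)\{a}) has moves ··b··> q1
  q1 = b.(a.(0 | 0) + (a.0)\{a}) has moves ··b··> q2
  q2 = a.(0 | 0) + (a.0)\{a} has moves ··a··> q3
  q3 = 0 | 0 has moves (no moves)
Bisimilarity quotient blocks:
  B0 = {p0, q1}
  B1 = {p1, q2}
  B2 = {p2, q3}
  B3 = {q0}
p0 ∈ B0, q0 ∈ B3 → different blocks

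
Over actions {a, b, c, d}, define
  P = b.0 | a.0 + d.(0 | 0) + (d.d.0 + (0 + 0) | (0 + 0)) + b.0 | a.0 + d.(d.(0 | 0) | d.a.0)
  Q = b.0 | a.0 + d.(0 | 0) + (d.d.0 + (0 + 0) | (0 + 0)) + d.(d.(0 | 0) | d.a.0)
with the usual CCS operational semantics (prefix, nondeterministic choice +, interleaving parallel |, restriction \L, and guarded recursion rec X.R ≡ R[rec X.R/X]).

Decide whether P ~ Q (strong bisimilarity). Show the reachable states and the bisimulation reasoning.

LTS(P): 12 reachable states
  u0 = b.0 | a.0 + d.(0 | 0) + (d.d.0 + (0 + 0) | (0 + 0)) + b.0 | a.0 + d.(d.(0 | 0) | d.a.0) has moves ··a··> u1, ··b··> u2, ··d··> u3, ··d··> u4, ··d··> u5
  u1 = b.0 | 0 has moves ··b··> u3
  u2 = 0 | a.0 has moves ··a··> u3
  u3 = 0 | 0 has moves deadlocked
  u4 = d.(0 | 0) | d.a.0 has moves ··d··> u6, ··d··> u7
  u5 = d.0 has moves ··d··> u8
  u6 = 0 | 0 | d.a.0 has moves ··d··> u9
  u7 = d.(0 | 0) | a.0 has moves ··a··> u10, ··d··> u9
  u8 = 0 has moves deadlocked
  u9 = 0 | 0 | a.0 has moves ··a··> u11
  u10 = d.(0 | 0) | 0 has moves ··d··> u11
  u11 = 0 | 0 | 0 has moves deadlocked
LTS(Q): 12 reachable states
  v0 = b.0 | a.0 + d.(0 | 0) + (d.d.0 + (0 + 0) | (0 + 0)) + d.(d.(0 | 0) | d.a.0) has moves ··a··> v1, ··b··> v2, ··d··> v3, ··d··> v4, ··d··> v5
  v1 = b.0 | 0 has moves ··b··> v3
  v2 = 0 | a.0 has moves ··a··> v3
  v3 = 0 | 0 has moves deadlocked
  v4 = d.(0 | 0) | d.a.0 has moves ··d··> v6, ··d··> v7
  v5 = d.0 has moves ··d··> v8
  v6 = 0 | 0 | d.a.0 has moves ··d··> v9
  v7 = d.(0 | 0) | a.0 has moves ··a··> v10, ··d··> v9
  v8 = 0 has moves deadlocked
  v9 = 0 | 0 | a.0 has moves ··a··> v11
  v10 = d.(0 | 0) | 0 has moves ··d··> v11
  v11 = 0 | 0 | 0 has moves deadlocked
Bisimilarity quotient blocks:
  B0 = {u0, v0}
  B1 = {u10, u5, v10, v5}
  B2 = {u11, u3, u8, v11, v3, v8}
  B3 = {u4, v4}
  B4 = {u6, v6}
  B5 = {u2, u9, v2, v9}
  B6 = {u7, v7}
  B7 = {u1, v1}
u0 ∈ B0, v0 ∈ B0 → same block

P ~ Q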